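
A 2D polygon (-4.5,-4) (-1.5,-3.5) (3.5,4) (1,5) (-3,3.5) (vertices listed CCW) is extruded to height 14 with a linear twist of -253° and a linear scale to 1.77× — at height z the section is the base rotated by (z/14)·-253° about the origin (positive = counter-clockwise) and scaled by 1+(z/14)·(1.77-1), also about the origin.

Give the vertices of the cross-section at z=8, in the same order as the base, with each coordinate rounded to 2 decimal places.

Cross-section at z=8: (1.94,8.45) (-1.16,5.36) (-0.77,-7.62) (3.00,-6.70) (6.44,-1.60)

t = z/height = 8/14 = 0.571429
s = 1 + (scale-1)·z/height = 1 + (1.77-1)·8/14 = 1.440000
θ = twist·z/height = -253°·8/14 = -144.5714° = -2.523247 rad
cos θ = -0.814839, sin θ = -0.579688 (intermediates below are computed at full precision and shown rounded to 5 d.p.)
v1: (-4.5,-4) → rotate → (1.34802,5.86795) → ×s → (1.94116,8.44985) → (1.94,8.45)
v2: (-1.5,-3.5) → rotate → (-0.80665,3.72147) → ×s → (-1.16157,5.35891) → (-1.16,5.36)
v3: (3.5,4) → rotate → (-0.53319,-5.28826) → ×s → (-0.76779,-7.61510) → (-0.77,-7.62)
v4: (1,5) → rotate → (2.08360,-4.65388) → ×s → (3.00038,-6.70159) → (3.00,-6.70)
v5: (-3,3.5) → rotate → (4.47342,-1.11287) → ×s → (6.44173,-1.60254) → (6.44,-1.60)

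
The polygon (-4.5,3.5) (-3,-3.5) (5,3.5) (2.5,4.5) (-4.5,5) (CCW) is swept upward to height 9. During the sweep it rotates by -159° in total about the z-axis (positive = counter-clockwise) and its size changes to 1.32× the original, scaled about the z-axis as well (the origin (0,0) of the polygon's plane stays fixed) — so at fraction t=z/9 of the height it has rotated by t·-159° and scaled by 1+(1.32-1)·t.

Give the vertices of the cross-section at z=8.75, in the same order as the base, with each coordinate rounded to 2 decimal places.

t = z/height = 8.75/9 = 0.972222
s = 1 + (scale-1)·z/height = 1 + (1.32-1)·8.75/9 = 1.311111
θ = twist·z/height = -159°·8.75/9 = -154.5833° = -2.697988 rad
cos θ = -0.903210, sin θ = -0.429198 (intermediates below are computed at full precision and shown rounded to 5 d.p.)
v1: (-4.5,3.5) → rotate → (5.56664,-1.22985) → ×s → (7.29848,-1.61247) → (7.30,-1.61)
v2: (-3,-3.5) → rotate → (1.20744,4.44883) → ×s → (1.58309,5.83291) → (1.58,5.83)
v3: (5,3.5) → rotate → (-3.01386,-5.30723) → ×s → (-3.95151,-6.95836) → (-3.95,-6.96)
v4: (2.5,4.5) → rotate → (-0.32664,-5.13744) → ×s → (-0.42826,-6.73576) → (-0.43,-6.74)
v5: (-4.5,5) → rotate → (6.21044,-2.58466) → ×s → (8.14257,-3.38878) → (8.14,-3.39)

Cross-section at z=8.75: (7.30,-1.61) (1.58,5.83) (-3.95,-6.96) (-0.43,-6.74) (8.14,-3.39)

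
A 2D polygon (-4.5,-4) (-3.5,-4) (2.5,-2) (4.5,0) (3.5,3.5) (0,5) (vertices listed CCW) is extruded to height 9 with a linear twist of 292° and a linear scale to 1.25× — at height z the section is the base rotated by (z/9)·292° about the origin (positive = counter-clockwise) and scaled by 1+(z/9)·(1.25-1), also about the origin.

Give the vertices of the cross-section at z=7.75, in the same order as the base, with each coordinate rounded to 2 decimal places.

t = z/height = 7.75/9 = 0.861111
s = 1 + (scale-1)·z/height = 1 + (1.25-1)·7.75/9 = 1.215278
θ = twist·z/height = 292°·7.75/9 = 251.4444° = 4.388533 rad
cos θ = -0.318224, sin θ = -0.948016 (intermediates below are computed at full precision and shown rounded to 5 d.p.)
v1: (-4.5,-4) → rotate → (-2.36005,5.53897) → ×s → (-2.86812,6.73138) → (-2.87,6.73)
v2: (-3.5,-4) → rotate → (-2.67828,4.59095) → ×s → (-3.25485,5.57928) → (-3.25,5.58)
v3: (2.5,-2) → rotate → (-2.69159,-1.73359) → ×s → (-3.27103,-2.10679) → (-3.27,-2.11)
v4: (4.5,0) → rotate → (-1.43201,-4.26607) → ×s → (-1.74029,-5.18446) → (-1.74,-5.18)
v5: (3.5,3.5) → rotate → (2.20427,-4.43184) → ×s → (2.67880,-5.38591) → (2.68,-5.39)
v6: (0,5) → rotate → (4.74008,-1.59112) → ×s → (5.76051,-1.93365) → (5.76,-1.93)

Cross-section at z=7.75: (-2.87,6.73) (-3.25,5.58) (-3.27,-2.11) (-1.74,-5.18) (2.68,-5.39) (5.76,-1.93)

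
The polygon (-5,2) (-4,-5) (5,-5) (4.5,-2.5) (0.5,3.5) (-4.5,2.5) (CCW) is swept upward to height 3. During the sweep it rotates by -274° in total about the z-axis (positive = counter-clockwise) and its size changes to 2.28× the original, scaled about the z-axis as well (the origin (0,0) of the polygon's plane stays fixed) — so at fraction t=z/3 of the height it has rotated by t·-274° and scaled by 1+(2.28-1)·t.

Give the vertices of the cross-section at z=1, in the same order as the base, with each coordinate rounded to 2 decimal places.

t = z/height = 1/3 = 0.333333
s = 1 + (scale-1)·z/height = 1 + (2.28-1)·1/3 = 1.426667
θ = twist·z/height = -274°·1/3 = -91.3333° = -1.594067 rad
cos θ = -0.023269, sin θ = -0.999729 (intermediates below are computed at full precision and shown rounded to 5 d.p.)
v1: (-5,2) → rotate → (2.11580,4.95211) → ×s → (3.01855,7.06501) → (3.02,7.07)
v2: (-4,-5) → rotate → (-4.90557,4.11526) → ×s → (-6.99861,5.87111) → (-7.00,5.87)
v3: (5,-5) → rotate → (-5.11499,-4.88230) → ×s → (-7.29739,-6.96542) → (-7.30,-6.97)
v4: (4.5,-2.5) → rotate → (-2.60403,-4.44061) → ×s → (-3.71509,-6.33527) → (-3.72,-6.34)
v5: (0.5,3.5) → rotate → (3.48742,-0.58131) → ×s → (4.97538,-0.82933) → (4.98,-0.83)
v6: (-4.5,2.5) → rotate → (2.60403,4.44061) → ×s → (3.71509,6.33527) → (3.72,6.34)

Cross-section at z=1: (3.02,7.07) (-7.00,5.87) (-7.30,-6.97) (-3.72,-6.34) (4.98,-0.83) (3.72,6.34)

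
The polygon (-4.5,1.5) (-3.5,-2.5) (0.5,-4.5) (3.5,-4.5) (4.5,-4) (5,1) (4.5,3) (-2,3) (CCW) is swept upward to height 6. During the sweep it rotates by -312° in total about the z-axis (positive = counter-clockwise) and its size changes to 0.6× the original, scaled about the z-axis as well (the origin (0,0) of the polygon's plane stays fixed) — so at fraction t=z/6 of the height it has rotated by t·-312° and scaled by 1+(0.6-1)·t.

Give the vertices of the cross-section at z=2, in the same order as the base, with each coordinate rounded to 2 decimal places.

t = z/height = 2/6 = 0.333333
s = 1 + (scale-1)·z/height = 1 + (0.6-1)·2/6 = 0.866667
θ = twist·z/height = -312°·2/6 = -104.0000° = -1.815142 rad
cos θ = -0.241922, sin θ = -0.970296 (intermediates below are computed at full precision and shown rounded to 5 d.p.)
v1: (-4.5,1.5) → rotate → (2.54409,4.00345) → ×s → (2.20488,3.46965) → (2.20,3.47)
v2: (-3.5,-2.5) → rotate → (-1.57901,4.00084) → ×s → (-1.36848,3.46739) → (-1.37,3.47)
v3: (0.5,-4.5) → rotate → (-4.48729,0.60350) → ×s → (-3.88899,0.52303) → (-3.89,0.52)
v4: (3.5,-4.5) → rotate → (-5.21306,-2.30739) → ×s → (-4.51798,-1.99973) → (-4.52,-2.00)
v5: (4.5,-4) → rotate → (-4.96983,-3.39864) → ×s → (-4.30719,-2.94549) → (-4.31,-2.95)
v6: (5,1) → rotate → (-0.23931,-5.09340) → ×s → (-0.20741,-4.41428) → (-0.21,-4.41)
v7: (4.5,3) → rotate → (1.82224,-5.09210) → ×s → (1.57927,-4.41315) → (1.58,-4.41)
v8: (-2,3) → rotate → (3.39473,1.21483) → ×s → (2.94210,1.05285) → (2.94,1.05)

Cross-section at z=2: (2.20,3.47) (-1.37,3.47) (-3.89,0.52) (-4.52,-2.00) (-4.31,-2.95) (-0.21,-4.41) (1.58,-4.41) (2.94,1.05)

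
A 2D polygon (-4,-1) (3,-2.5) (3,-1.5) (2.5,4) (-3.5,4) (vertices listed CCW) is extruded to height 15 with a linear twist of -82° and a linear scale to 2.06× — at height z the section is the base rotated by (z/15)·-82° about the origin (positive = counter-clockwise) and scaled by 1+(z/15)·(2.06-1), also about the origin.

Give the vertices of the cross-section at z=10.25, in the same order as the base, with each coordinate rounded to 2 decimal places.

Cross-section at z=10.25: (-5.28,4.76) (-0.69,-6.70) (0.75,-5.74) (8.13,0.28) (2.35,8.86)

t = z/height = 10.25/15 = 0.683333
s = 1 + (scale-1)·z/height = 1 + (2.06-1)·10.25/15 = 1.724333
θ = twist·z/height = -82°·10.25/15 = -56.0333° = -0.977966 rad
cos θ = 0.558710, sin θ = -0.829363 (intermediates below are computed at full precision and shown rounded to 5 d.p.)
v1: (-4,-1) → rotate → (-3.06420,2.75874) → ×s → (-5.28371,4.75699) → (-5.28,4.76)
v2: (3,-2.5) → rotate → (-0.39728,-3.88486) → ×s → (-0.68504,-6.69880) → (-0.69,-6.70)
v3: (3,-1.5) → rotate → (0.43209,-3.32615) → ×s → (0.74506,-5.73540) → (0.75,-5.74)
v4: (2.5,4) → rotate → (4.71423,0.16144) → ×s → (8.12890,0.27837) → (8.13,0.28)
v5: (-3.5,4) → rotate → (1.36196,5.13761) → ×s → (2.34848,8.85895) → (2.35,8.86)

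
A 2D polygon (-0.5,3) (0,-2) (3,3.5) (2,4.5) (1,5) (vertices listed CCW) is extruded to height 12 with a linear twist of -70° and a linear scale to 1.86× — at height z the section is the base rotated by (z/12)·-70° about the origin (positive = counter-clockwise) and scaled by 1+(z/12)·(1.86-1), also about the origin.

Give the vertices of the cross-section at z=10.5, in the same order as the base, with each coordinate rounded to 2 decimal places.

Cross-section at z=10.5: (4.19,3.30) (-3.07,-1.69) (7.91,-1.66) (8.60,0.72) (8.53,2.68)

t = z/height = 10.5/12 = 0.875
s = 1 + (scale-1)·z/height = 1 + (1.86-1)·10.5/12 = 1.752500
θ = twist·z/height = -70°·10.5/12 = -61.2500° = -1.069014 rad
cos θ = 0.480989, sin θ = -0.876727 (intermediates below are computed at full precision and shown rounded to 5 d.p.)
v1: (-0.5,3) → rotate → (2.38969,1.88133) → ×s → (4.18792,3.29703) → (4.19,3.30)
v2: (0,-2) → rotate → (-1.75345,-0.96198) → ×s → (-3.07293,-1.68587) → (-3.07,-1.69)
v3: (3,3.5) → rotate → (4.51151,-0.94672) → ×s → (7.90642,-1.65913) → (7.91,-1.66)
v4: (2,4.5) → rotate → (4.90725,0.41100) → ×s → (8.59995,0.72027) → (8.60,0.72)
v5: (1,5) → rotate → (4.86462,1.52822) → ×s → (8.52525,2.67820) → (8.53,2.68)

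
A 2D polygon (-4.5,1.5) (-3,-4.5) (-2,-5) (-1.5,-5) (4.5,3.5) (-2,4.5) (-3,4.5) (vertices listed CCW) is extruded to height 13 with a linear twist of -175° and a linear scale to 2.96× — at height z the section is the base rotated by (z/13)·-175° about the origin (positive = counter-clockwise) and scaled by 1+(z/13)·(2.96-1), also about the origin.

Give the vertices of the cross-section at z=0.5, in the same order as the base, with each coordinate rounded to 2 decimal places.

Cross-section at z=0.5: (-4.62,2.17) (-3.77,-4.43) (-2.77,-5.09) (-2.23,-5.15) (5.25,3.17) (-1.57,5.06) (-2.64,5.18)

t = z/height = 0.5/13 = 0.0384615
s = 1 + (scale-1)·z/height = 1 + (2.96-1)·0.5/13 = 1.075385
θ = twist·z/height = -175°·0.5/13 = -6.7308° = -0.117474 rad
cos θ = 0.993108, sin θ = -0.117204 (intermediates below are computed at full precision and shown rounded to 5 d.p.)
v1: (-4.5,1.5) → rotate → (-4.29318,2.01708) → ×s → (-4.61682,2.16914) → (-4.62,2.17)
v2: (-3,-4.5) → rotate → (-3.50674,-4.11737) → ×s → (-3.77110,-4.42776) → (-3.77,-4.43)
v3: (-2,-5) → rotate → (-2.57224,-4.73113) → ×s → (-2.76614,-5.08779) → (-2.77,-5.09)
v4: (-1.5,-5) → rotate → (-2.07568,-4.78973) → ×s → (-2.23216,-5.15081) → (-2.23,-5.15)
v5: (4.5,3.5) → rotate → (4.87920,2.94846) → ×s → (5.24702,3.17073) → (5.25,3.17)
v6: (-2,4.5) → rotate → (-1.45880,4.70339) → ×s → (-1.56877,5.05796) → (-1.57,5.06)
v7: (-3,4.5) → rotate → (-2.45191,4.82060) → ×s → (-2.63674,5.18400) → (-2.64,5.18)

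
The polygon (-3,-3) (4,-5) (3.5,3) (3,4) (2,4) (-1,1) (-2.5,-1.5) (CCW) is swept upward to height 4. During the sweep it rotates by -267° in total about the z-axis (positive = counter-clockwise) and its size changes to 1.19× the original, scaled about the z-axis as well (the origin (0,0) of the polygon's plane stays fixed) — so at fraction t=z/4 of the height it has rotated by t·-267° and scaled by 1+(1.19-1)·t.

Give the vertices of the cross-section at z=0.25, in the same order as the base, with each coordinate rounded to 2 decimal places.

Cross-section at z=0.25: (-3.78,-2.04) (2.42,-6.01) (4.26,1.89) (4.07,3.01) (3.10,3.30) (-0.68,1.26) (-2.86,-0.73)

t = z/height = 0.25/4 = 0.0625
s = 1 + (scale-1)·z/height = 1 + (1.19-1)·0.25/4 = 1.011875
θ = twist·z/height = -267°·0.25/4 = -16.6875° = -0.291252 rad
cos θ = 0.957885, sin θ = -0.287152 (intermediates below are computed at full precision and shown rounded to 5 d.p.)
v1: (-3,-3) → rotate → (-3.73511,-2.01220) → ×s → (-3.77946,-2.03610) → (-3.78,-2.04)
v2: (4,-5) → rotate → (2.39578,-5.93803) → ×s → (2.42423,-6.00855) → (2.42,-6.01)
v3: (3.5,3) → rotate → (4.21405,1.86863) → ×s → (4.26409,1.89081) → (4.26,1.89)
v4: (3,4) → rotate → (4.02226,2.97009) → ×s → (4.07003,3.00536) → (4.07,3.01)
v5: (2,4) → rotate → (3.06438,3.25724) → ×s → (3.10077,3.29592) → (3.10,3.30)
v6: (-1,1) → rotate → (-0.67073,1.24504) → ×s → (-0.67870,1.25982) → (-0.68,1.26)
v7: (-2.5,-1.5) → rotate → (-2.82544,-0.71895) → ×s → (-2.85899,-0.72749) → (-2.86,-0.73)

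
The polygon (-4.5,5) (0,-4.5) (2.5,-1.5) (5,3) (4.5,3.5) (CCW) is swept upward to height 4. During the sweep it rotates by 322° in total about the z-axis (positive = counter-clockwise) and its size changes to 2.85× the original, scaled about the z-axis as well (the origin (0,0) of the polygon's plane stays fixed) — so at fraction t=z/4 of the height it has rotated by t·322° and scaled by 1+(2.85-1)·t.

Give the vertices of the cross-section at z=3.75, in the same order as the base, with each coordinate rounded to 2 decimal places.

Cross-section at z=3.75: (5.11,17.67) (-10.45,-6.50) (0.13,-7.97) (14.19,-7.28) (14.62,-5.40)

t = z/height = 3.75/4 = 0.9375
s = 1 + (scale-1)·z/height = 1 + (2.85-1)·3.75/4 = 2.734375
θ = twist·z/height = 322°·3.75/4 = 301.8750° = 5.268713 rad
cos θ = 0.528068, sin θ = -0.849202 (intermediates below are computed at full precision and shown rounded to 5 d.p.)
v1: (-4.5,5) → rotate → (1.86971,6.46175) → ×s → (5.11248,17.66885) → (5.11,17.67)
v2: (0,-4.5) → rotate → (-3.82141,-2.37631) → ×s → (-10.44917,-6.49771) → (-10.45,-6.50)
v3: (2.5,-1.5) → rotate → (0.04637,-2.91511) → ×s → (0.12678,-7.97100) → (0.13,-7.97)
v4: (5,3) → rotate → (5.18795,-2.66181) → ×s → (14.18579,-7.27838) → (14.19,-7.28)
v5: (4.5,3.5) → rotate → (5.34851,-1.97317) → ×s → (14.62484,-5.39539) → (14.62,-5.40)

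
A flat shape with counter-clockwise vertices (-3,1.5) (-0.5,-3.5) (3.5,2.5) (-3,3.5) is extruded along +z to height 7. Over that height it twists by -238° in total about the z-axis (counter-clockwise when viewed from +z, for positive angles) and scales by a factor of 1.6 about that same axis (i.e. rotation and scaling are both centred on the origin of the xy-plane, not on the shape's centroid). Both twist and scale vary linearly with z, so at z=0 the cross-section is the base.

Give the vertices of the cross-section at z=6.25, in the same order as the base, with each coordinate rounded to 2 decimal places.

t = z/height = 6.25/7 = 0.892857
s = 1 + (scale-1)·z/height = 1 + (1.6-1)·6.25/7 = 1.535714
θ = twist·z/height = -238°·6.25/7 = -212.5000° = -3.708825 rad
cos θ = -0.843391, sin θ = 0.537300 (intermediates below are computed at full precision and shown rounded to 5 d.p.)
v1: (-3,1.5) → rotate → (1.72422,-2.87699) → ×s → (2.64792,-4.41823) → (2.65,-4.42)
v2: (-0.5,-3.5) → rotate → (2.30224,2.68322) → ×s → (3.53559,4.12066) → (3.54,4.12)
v3: (3.5,2.5) → rotate → (-4.29512,-0.22793) → ×s → (-6.59608,-0.35004) → (-6.60,-0.35)
v4: (-3,3.5) → rotate → (0.64963,-4.56377) → ×s → (0.99764,-7.00865) → (1.00,-7.01)

Cross-section at z=6.25: (2.65,-4.42) (3.54,4.12) (-6.60,-0.35) (1.00,-7.01)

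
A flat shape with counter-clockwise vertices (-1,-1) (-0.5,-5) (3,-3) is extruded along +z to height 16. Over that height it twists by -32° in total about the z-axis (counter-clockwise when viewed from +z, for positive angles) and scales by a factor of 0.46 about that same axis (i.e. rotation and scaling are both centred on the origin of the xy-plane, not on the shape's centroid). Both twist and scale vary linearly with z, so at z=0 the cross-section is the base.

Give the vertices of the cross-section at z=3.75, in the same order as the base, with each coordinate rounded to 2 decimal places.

t = z/height = 3.75/16 = 0.234375
s = 1 + (scale-1)·z/height = 1 + (0.46-1)·3.75/16 = 0.873438
θ = twist·z/height = -32°·3.75/16 = -7.5000° = -0.130900 rad
cos θ = 0.991445, sin θ = -0.130526 (intermediates below are computed at full precision and shown rounded to 5 d.p.)
v1: (-1,-1) → rotate → (-1.12197,-0.86092) → ×s → (-0.97997,-0.75196) → (-0.98,-0.75)
v2: (-0.5,-5) → rotate → (-1.14835,-4.89196) → ×s → (-1.00301,-4.27282) → (-1.00,-4.27)
v3: (3,-3) → rotate → (2.58276,-3.36591) → ×s → (2.25588,-2.93991) → (2.26,-2.94)

Cross-section at z=3.75: (-0.98,-0.75) (-1.00,-4.27) (2.26,-2.94)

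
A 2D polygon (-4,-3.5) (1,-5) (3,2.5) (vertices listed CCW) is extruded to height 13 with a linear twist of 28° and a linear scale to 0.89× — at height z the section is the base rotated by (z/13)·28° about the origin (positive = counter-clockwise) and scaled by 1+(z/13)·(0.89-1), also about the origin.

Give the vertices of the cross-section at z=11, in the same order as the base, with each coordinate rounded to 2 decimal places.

t = z/height = 11/13 = 0.846154
s = 1 + (scale-1)·z/height = 1 + (0.89-1)·11/13 = 0.906923
θ = twist·z/height = 28°·11/13 = 23.6923° = 0.413509 rad
cos θ = 0.915717, sin θ = 0.401825 (intermediates below are computed at full precision and shown rounded to 5 d.p.)
v1: (-4,-3.5) → rotate → (-2.25648,-4.81231) → ×s → (-2.04645,-4.36439) → (-2.05,-4.36)
v2: (1,-5) → rotate → (2.92484,-4.17676) → ×s → (2.65261,-3.78800) → (2.65,-3.79)
v3: (3,2.5) → rotate → (1.74259,3.49477) → ×s → (1.58039,3.16948) → (1.58,3.17)

Cross-section at z=11: (-2.05,-4.36) (2.65,-3.79) (1.58,3.17)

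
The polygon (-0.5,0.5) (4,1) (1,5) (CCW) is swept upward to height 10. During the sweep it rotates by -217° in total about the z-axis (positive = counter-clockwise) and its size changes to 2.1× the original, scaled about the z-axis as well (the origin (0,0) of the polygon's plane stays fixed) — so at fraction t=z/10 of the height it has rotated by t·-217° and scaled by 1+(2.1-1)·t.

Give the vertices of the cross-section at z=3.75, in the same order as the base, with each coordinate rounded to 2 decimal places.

Cross-section at z=3.75: (0.59,0.80) (2.24,-5.37) (7.19,-0.34)

t = z/height = 3.75/10 = 0.375
s = 1 + (scale-1)·z/height = 1 + (2.1-1)·3.75/10 = 1.412500
θ = twist·z/height = -217°·3.75/10 = -81.3750° = -1.420262 rad
cos θ = 0.149967, sin θ = -0.988691 (intermediates below are computed at full precision and shown rounded to 5 d.p.)
v1: (-0.5,0.5) → rotate → (0.41936,0.56933) → ×s → (0.59235,0.80418) → (0.59,0.80)
v2: (4,1) → rotate → (1.58856,-3.80480) → ×s → (2.24384,-5.37428) → (2.24,-5.37)
v3: (1,5) → rotate → (5.09342,-0.23886) → ×s → (7.19446,-0.33739) → (7.19,-0.34)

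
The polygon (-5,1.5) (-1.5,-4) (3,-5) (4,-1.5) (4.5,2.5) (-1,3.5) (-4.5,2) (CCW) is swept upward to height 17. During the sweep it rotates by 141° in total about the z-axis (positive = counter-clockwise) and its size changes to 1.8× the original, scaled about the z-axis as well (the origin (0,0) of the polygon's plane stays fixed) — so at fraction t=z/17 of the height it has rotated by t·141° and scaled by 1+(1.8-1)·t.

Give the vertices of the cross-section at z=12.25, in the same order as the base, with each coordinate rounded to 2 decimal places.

Cross-section at z=12.25: (-0.73,-8.20) (6.65,-1.05) (6.77,6.22) (1.05,6.65) (-5.29,6.16) (-5.09,-2.65) (-1.66,-7.58)

t = z/height = 12.25/17 = 0.720588
s = 1 + (scale-1)·z/height = 1 + (1.8-1)·12.25/17 = 1.576471
θ = twist·z/height = 141°·12.25/17 = 101.6029° = 1.773306 rad
cos θ = -0.201128, sin θ = 0.979565 (intermediates below are computed at full precision and shown rounded to 5 d.p.)
v1: (-5,1.5) → rotate → (-0.46371,-5.19952) → ×s → (-0.73102,-8.19689) → (-0.73,-8.20)
v2: (-1.5,-4) → rotate → (4.21995,-0.66483) → ×s → (6.65263,-1.04809) → (6.65,-1.05)
v3: (3,-5) → rotate → (4.29444,3.94434) → ×s → (6.77006,6.21813) → (6.77,6.22)
v4: (4,-1.5) → rotate → (0.66483,4.21995) → ×s → (1.04809,6.65263) → (1.05,6.65)
v5: (4.5,2.5) → rotate → (-3.35399,3.90522) → ×s → (-5.28747,6.15647) → (-5.29,6.16)
v6: (-1,3.5) → rotate → (-3.22735,-1.68351) → ×s → (-5.08782,-2.65401) → (-5.09,-2.65)
v7: (-4.5,2) → rotate → (-1.05405,-4.81030) → ×s → (-1.66168,-7.58329) → (-1.66,-7.58)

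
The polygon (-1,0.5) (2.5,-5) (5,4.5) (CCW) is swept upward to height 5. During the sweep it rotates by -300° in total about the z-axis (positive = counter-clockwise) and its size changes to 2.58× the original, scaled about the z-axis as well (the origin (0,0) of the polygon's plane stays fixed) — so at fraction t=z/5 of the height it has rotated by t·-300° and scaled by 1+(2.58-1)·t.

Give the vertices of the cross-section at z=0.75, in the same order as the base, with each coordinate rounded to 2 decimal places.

t = z/height = 0.75/5 = 0.15
s = 1 + (scale-1)·z/height = 1 + (2.58-1)·0.75/5 = 1.237000
θ = twist·z/height = -300°·0.75/5 = -45.0000° = -0.785398 rad
cos θ = 0.707107, sin θ = -0.707107 (intermediates below are computed at full precision and shown rounded to 5 d.p.)
v1: (-1,0.5) → rotate → (-0.35355,1.06066) → ×s → (-0.43735,1.31204) → (-0.44,1.31)
v2: (2.5,-5) → rotate → (-1.76777,-5.30330) → ×s → (-2.18673,-6.56018) → (-2.19,-6.56)
v3: (5,4.5) → rotate → (6.71751,-0.35355) → ×s → (8.30957,-0.43735) → (8.31,-0.44)

Cross-section at z=0.75: (-0.44,1.31) (-2.19,-6.56) (8.31,-0.44)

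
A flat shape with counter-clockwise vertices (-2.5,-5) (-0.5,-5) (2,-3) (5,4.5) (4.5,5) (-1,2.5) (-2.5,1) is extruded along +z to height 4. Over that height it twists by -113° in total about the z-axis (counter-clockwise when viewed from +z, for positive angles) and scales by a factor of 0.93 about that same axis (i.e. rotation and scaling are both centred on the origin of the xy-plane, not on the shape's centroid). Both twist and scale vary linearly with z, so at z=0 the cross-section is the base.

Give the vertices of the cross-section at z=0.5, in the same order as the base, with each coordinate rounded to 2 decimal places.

Cross-section at z=0.5: (-3.61,-4.20) (-1.69,-4.69) (1.20,-3.37) (5.89,3.12) (5.54,3.72) (-0.36,2.65) (-2.16,1.57)

t = z/height = 0.5/4 = 0.125
s = 1 + (scale-1)·z/height = 1 + (0.93-1)·0.5/4 = 0.991250
θ = twist·z/height = -113°·0.5/4 = -14.1250° = -0.246528 rad
cos θ = 0.969766, sin θ = -0.244038 (intermediates below are computed at full precision and shown rounded to 5 d.p.)
v1: (-2.5,-5) → rotate → (-3.64460,-4.23873) → ×s → (-3.61271,-4.20164) → (-3.61,-4.20)
v2: (-0.5,-5) → rotate → (-1.70507,-4.72681) → ×s → (-1.69015,-4.68545) → (-1.69,-4.69)
v3: (2,-3) → rotate → (1.20742,-3.39737) → ×s → (1.19685,-3.36765) → (1.20,-3.37)
v4: (5,4.5) → rotate → (5.94700,3.14375) → ×s → (5.89496,3.11625) → (5.89,3.12)
v5: (4.5,5) → rotate → (5.58414,3.75066) → ×s → (5.53528,3.71784) → (5.54,3.72)
v6: (-1,2.5) → rotate → (-0.35967,2.66845) → ×s → (-0.35652,2.64510) → (-0.36,2.65)
v7: (-2.5,1) → rotate → (-2.18038,1.57986) → ×s → (-2.16130,1.56604) → (-2.16,1.57)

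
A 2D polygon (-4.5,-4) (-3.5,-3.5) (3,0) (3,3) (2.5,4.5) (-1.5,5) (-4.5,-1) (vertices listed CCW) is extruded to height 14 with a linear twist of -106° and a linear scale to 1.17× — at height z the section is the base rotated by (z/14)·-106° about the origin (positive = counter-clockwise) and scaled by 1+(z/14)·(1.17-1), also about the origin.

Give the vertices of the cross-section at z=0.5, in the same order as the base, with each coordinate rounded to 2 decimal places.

t = z/height = 0.5/14 = 0.0357143
s = 1 + (scale-1)·z/height = 1 + (1.17-1)·0.5/14 = 1.006071
θ = twist·z/height = -106°·0.5/14 = -3.7857° = -0.066073 rad
cos θ = 0.997818, sin θ = -0.066025 (intermediates below are computed at full precision and shown rounded to 5 d.p.)
v1: (-4.5,-4) → rotate → (-4.75428,-3.69416) → ×s → (-4.78315,-3.71659) → (-4.78,-3.72)
v2: (-3.5,-3.5) → rotate → (-3.72345,-3.26127) → ×s → (-3.74606,-3.28108) → (-3.75,-3.28)
v3: (3,0) → rotate → (2.99345,-0.19808) → ×s → (3.01163,-0.19928) → (3.01,-0.20)
v4: (3,3) → rotate → (3.19153,2.79538) → ×s → (3.21091,2.81235) → (3.21,2.81)
v5: (2.5,4.5) → rotate → (2.79166,4.32512) → ×s → (2.80861,4.35138) → (2.81,4.35)
v6: (-1.5,5) → rotate → (-1.16660,5.08813) → ×s → (-1.17368,5.11902) → (-1.17,5.12)
v7: (-4.5,-1) → rotate → (-4.55621,-0.70070) → ×s → (-4.58387,-0.70496) → (-4.58,-0.70)

Cross-section at z=0.5: (-4.78,-3.72) (-3.75,-3.28) (3.01,-0.20) (3.21,2.81) (2.81,4.35) (-1.17,5.12) (-4.58,-0.70)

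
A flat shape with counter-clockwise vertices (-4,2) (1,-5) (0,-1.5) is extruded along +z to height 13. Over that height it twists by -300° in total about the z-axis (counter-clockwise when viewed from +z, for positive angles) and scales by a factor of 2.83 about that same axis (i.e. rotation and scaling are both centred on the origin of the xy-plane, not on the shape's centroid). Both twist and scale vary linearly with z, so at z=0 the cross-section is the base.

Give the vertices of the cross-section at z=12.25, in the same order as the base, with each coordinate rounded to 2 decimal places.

t = z/height = 12.25/13 = 0.942308
s = 1 + (scale-1)·z/height = 1 + (2.83-1)·12.25/13 = 2.724423
θ = twist·z/height = -300°·12.25/13 = -282.6923° = -4.933912 rad
cos θ = 0.219715, sin θ = 0.975564 (intermediates below are computed at full precision and shown rounded to 5 d.p.)
v1: (-4,2) → rotate → (-2.82999,-3.46283) → ×s → (-7.71009,-9.43420) → (-7.71,-9.43)
v2: (1,-5) → rotate → (5.09754,-0.12301) → ×s → (13.88784,-0.33514) → (13.89,-0.34)
v3: (0,-1.5) → rotate → (1.46335,-0.32957) → ×s → (3.98677,-0.89790) → (3.99,-0.90)

Cross-section at z=12.25: (-7.71,-9.43) (13.89,-0.34) (3.99,-0.90)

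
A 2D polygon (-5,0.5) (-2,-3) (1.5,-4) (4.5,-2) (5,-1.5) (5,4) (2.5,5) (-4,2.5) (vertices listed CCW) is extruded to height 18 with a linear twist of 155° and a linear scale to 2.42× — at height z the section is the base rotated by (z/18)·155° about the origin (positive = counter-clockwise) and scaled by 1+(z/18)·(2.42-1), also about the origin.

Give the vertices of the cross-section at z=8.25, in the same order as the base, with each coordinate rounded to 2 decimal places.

t = z/height = 8.25/18 = 0.458333
s = 1 + (scale-1)·z/height = 1 + (2.42-1)·8.25/18 = 1.650833
θ = twist·z/height = 155°·8.25/18 = 71.0417° = 1.239911 rad
cos θ = 0.324880, sin θ = 0.945755 (intermediates below are computed at full precision and shown rounded to 5 d.p.)
v1: (-5,0.5) → rotate → (-2.09728,-4.56634) → ×s → (-3.46226,-7.53826) → (-3.46,-7.54)
v2: (-2,-3) → rotate → (2.18750,-2.86615) → ×s → (3.61121,-4.73154) → (3.61,-4.73)
v3: (1.5,-4) → rotate → (4.27034,0.11911) → ×s → (7.04962,0.19663) → (7.05,0.20)
v4: (4.5,-2) → rotate → (3.35347,3.60614) → ×s → (5.53602,5.95313) → (5.54,5.95)
v5: (5,-1.5) → rotate → (3.04303,4.24145) → ×s → (5.02354,7.00193) → (5.02,7.00)
v6: (5,4) → rotate → (-2.15862,6.02830) → ×s → (-3.56352,9.95171) → (-3.56,9.95)
v7: (2.5,5) → rotate → (-3.91657,3.98879) → ×s → (-6.46561,6.58483) → (-6.47,6.58)
v8: (-4,2.5) → rotate → (-3.66391,-2.97082) → ×s → (-6.04850,-4.90433) → (-6.05,-4.90)

Cross-section at z=8.25: (-3.46,-7.54) (3.61,-4.73) (7.05,0.20) (5.54,5.95) (5.02,7.00) (-3.56,9.95) (-6.47,6.58) (-6.05,-4.90)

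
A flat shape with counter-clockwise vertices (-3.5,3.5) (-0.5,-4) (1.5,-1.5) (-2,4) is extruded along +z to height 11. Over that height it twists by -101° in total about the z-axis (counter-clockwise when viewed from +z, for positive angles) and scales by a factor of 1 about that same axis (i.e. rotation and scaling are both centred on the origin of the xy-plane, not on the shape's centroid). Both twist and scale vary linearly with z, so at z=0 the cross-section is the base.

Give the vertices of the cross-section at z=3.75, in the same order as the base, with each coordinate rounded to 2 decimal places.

t = z/height = 3.75/11 = 0.340909
s = 1 + (scale-1)·z/height = 1 + (1-1)·3.75/11 = 1.000000
θ = twist·z/height = -101°·3.75/11 = -34.4318° = -0.600949 rad
cos θ = 0.824800, sin θ = -0.565425 (intermediates below are computed at full precision and shown rounded to 5 d.p.)
v1: (-3.5,3.5) → rotate → (-0.90781,4.86579) → ×s → (-0.90781,4.86579) → (-0.91,4.87)
v2: (-0.5,-4) → rotate → (-2.67410,-3.01649) → ×s → (-2.67410,-3.01649) → (-2.67,-3.02)
v3: (1.5,-1.5) → rotate → (0.38906,-2.08534) → ×s → (0.38906,-2.08534) → (0.39,-2.09)
v4: (-2,4) → rotate → (0.61210,4.43005) → ×s → (0.61210,4.43005) → (0.61,4.43)

Cross-section at z=3.75: (-0.91,4.87) (-2.67,-3.02) (0.39,-2.09) (0.61,4.43)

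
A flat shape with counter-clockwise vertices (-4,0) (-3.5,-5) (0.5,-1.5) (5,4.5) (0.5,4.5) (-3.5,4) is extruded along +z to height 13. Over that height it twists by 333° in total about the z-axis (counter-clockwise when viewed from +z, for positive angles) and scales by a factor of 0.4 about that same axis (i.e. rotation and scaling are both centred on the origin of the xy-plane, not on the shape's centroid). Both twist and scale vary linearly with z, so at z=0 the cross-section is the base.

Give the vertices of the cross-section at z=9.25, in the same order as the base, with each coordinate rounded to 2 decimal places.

t = z/height = 9.25/13 = 0.711538
s = 1 + (scale-1)·z/height = 1 + (0.4-1)·9.25/13 = 0.573077
θ = twist·z/height = 333°·9.25/13 = 236.9423° = 4.135423 rad
cos θ = -0.545483, sin θ = -0.838122 (intermediates below are computed at full precision and shown rounded to 5 d.p.)
v1: (-4,0) → rotate → (2.18193,3.35249) → ×s → (1.25042,1.92123) → (1.25,1.92)
v2: (-3.5,-5) → rotate → (-2.28142,5.66084) → ×s → (-1.30743,3.24410) → (-1.31,3.24)
v3: (0.5,-1.5) → rotate → (-1.52992,0.39916) → ×s → (-0.87676,0.22875) → (-0.88,0.23)
v4: (5,4.5) → rotate → (1.04413,-6.64528) → ×s → (0.59837,-3.80826) → (0.60,-3.81)
v5: (0.5,4.5) → rotate → (3.49881,-2.87374) → ×s → (2.00509,-1.64687) → (2.01,-1.65)
v6: (-3.5,4) → rotate → (5.26168,0.75149) → ×s → (3.01535,0.43066) → (3.02,0.43)

Cross-section at z=9.25: (1.25,1.92) (-1.31,3.24) (-0.88,0.23) (0.60,-3.81) (2.01,-1.65) (3.02,0.43)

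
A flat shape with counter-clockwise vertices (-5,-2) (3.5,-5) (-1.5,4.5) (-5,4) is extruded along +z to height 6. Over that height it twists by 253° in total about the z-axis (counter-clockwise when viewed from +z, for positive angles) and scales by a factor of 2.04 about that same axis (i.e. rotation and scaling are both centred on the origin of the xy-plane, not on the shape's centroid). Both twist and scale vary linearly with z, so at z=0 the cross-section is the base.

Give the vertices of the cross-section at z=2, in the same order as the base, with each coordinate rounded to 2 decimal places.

t = z/height = 2/6 = 0.333333
s = 1 + (scale-1)·z/height = 1 + (2.04-1)·2/6 = 1.346667
θ = twist·z/height = 253°·2/6 = 84.3333° = 1.471894 rad
cos θ = 0.098741, sin θ = 0.995113 (intermediates below are computed at full precision and shown rounded to 5 d.p.)
v1: (-5,-2) → rotate → (1.49652,-5.17305) → ×s → (2.01532,-6.96637) → (2.02,-6.97)
v2: (3.5,-5) → rotate → (5.32116,2.98919) → ×s → (7.16583,4.02545) → (7.17,4.03)
v3: (-1.5,4.5) → rotate → (-4.62612,-1.04834) → ×s → (-6.22984,-1.41176) → (-6.23,-1.41)
v4: (-5,4) → rotate → (-4.47416,-4.58060) → ×s → (-6.02520,-6.16854) → (-6.03,-6.17)

Cross-section at z=2: (2.02,-6.97) (7.17,4.03) (-6.23,-1.41) (-6.03,-6.17)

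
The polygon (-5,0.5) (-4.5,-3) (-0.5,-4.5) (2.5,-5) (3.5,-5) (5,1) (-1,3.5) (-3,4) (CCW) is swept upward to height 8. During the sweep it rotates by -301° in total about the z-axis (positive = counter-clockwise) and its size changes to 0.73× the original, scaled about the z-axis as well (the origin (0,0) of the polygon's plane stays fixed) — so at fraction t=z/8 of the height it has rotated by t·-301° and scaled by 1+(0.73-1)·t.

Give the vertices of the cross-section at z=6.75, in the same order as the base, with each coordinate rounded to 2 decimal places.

Cross-section at z=6.75: (0.70,-3.82) (3.19,-2.70) (3.45,0.59) (3.18,2.92) (2.96,3.66) (-1.81,3.50) (-2.38,-1.49) (-2.33,-3.08)

t = z/height = 6.75/8 = 0.84375
s = 1 + (scale-1)·z/height = 1 + (0.73-1)·6.75/8 = 0.772188
θ = twist·z/height = -301°·6.75/8 = -253.9688° = -4.432591 rad
cos θ = -0.276162, sin θ = 0.961111 (intermediates below are computed at full precision and shown rounded to 5 d.p.)
v1: (-5,0.5) → rotate → (0.90025,-4.94364) → ×s → (0.69516,-3.81741) → (0.70,-3.82)
v2: (-4.5,-3) → rotate → (4.12606,-3.49652) → ×s → (3.18609,-2.69997) → (3.19,-2.70)
v3: (-0.5,-4.5) → rotate → (4.46308,0.76217) → ×s → (3.44634,0.58854) → (3.45,0.59)
v4: (2.5,-5) → rotate → (4.11515,3.78359) → ×s → (3.17767,2.92164) → (3.18,2.92)
v5: (3.5,-5) → rotate → (3.83899,4.74470) → ×s → (2.96442,3.66380) → (2.96,3.66)
v6: (5,1) → rotate → (-2.34192,4.52939) → ×s → (-1.80840,3.49754) → (-1.81,3.50)
v7: (-1,3.5) → rotate → (-3.08773,-1.92768) → ×s → (-2.38430,-1.48853) → (-2.38,-1.49)
v8: (-3,4) → rotate → (-3.01596,-3.98798) → ×s → (-2.32889,-3.07947) → (-2.33,-3.08)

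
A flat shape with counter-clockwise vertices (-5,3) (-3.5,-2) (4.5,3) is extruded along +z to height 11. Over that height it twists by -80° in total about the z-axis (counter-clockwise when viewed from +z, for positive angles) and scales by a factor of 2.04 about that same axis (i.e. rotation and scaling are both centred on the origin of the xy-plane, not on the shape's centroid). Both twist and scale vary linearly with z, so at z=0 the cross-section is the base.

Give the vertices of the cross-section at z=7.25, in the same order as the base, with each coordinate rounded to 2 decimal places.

t = z/height = 7.25/11 = 0.659091
s = 1 + (scale-1)·z/height = 1 + (2.04-1)·7.25/11 = 1.685455
θ = twist·z/height = -80°·7.25/11 = -52.7273° = -0.920265 rad
cos θ = 0.605610, sin θ = -0.795762 (intermediates below are computed at full precision and shown rounded to 5 d.p.)
v1: (-5,3) → rotate → (-0.64076,5.79564) → ×s → (-1.07998,9.76828) → (-1.08,9.77)
v2: (-3.5,-2) → rotate → (-3.71116,1.57395) → ×s → (-6.25499,2.65282) → (-6.25,2.65)
v3: (4.5,3) → rotate → (5.11253,-1.76410) → ×s → (8.61694,-2.97331) → (8.62,-2.97)

Cross-section at z=7.25: (-1.08,9.77) (-6.25,2.65) (8.62,-2.97)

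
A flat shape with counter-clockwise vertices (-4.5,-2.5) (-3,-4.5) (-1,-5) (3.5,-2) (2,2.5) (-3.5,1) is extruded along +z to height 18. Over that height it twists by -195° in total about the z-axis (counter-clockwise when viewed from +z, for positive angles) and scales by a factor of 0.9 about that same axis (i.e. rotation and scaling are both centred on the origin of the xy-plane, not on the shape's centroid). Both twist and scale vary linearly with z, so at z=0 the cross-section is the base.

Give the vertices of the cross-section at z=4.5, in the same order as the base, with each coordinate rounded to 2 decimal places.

Cross-section at z=4.5: (-4.73,1.69) (-5.23,-0.69) (-4.31,-2.48) (0.78,-3.85) (3.12,0.14) (-1.52,3.21)

t = z/height = 4.5/18 = 0.25
s = 1 + (scale-1)·z/height = 1 + (0.9-1)·4.5/18 = 0.975000
θ = twist·z/height = -195°·4.5/18 = -48.7500° = -0.850848 rad
cos θ = 0.659346, sin θ = -0.751840 (intermediates below are computed at full precision and shown rounded to 5 d.p.)
v1: (-4.5,-2.5) → rotate → (-4.84666,1.73491) → ×s → (-4.72549,1.69154) → (-4.73,1.69)
v2: (-3,-4.5) → rotate → (-5.36132,-0.71154) → ×s → (-5.22728,-0.69375) → (-5.23,-0.69)
v3: (-1,-5) → rotate → (-4.41854,-2.54489) → ×s → (-4.30808,-2.48127) → (-4.31,-2.48)
v4: (3.5,-2) → rotate → (0.80403,-3.95013) → ×s → (0.78393,-3.85138) → (0.78,-3.85)
v5: (2,2.5) → rotate → (3.19829,0.14468) → ×s → (3.11833,0.14107) → (3.12,0.14)
v6: (-3.5,1) → rotate → (-1.55587,3.29079) → ×s → (-1.51697,3.20852) → (-1.52,3.21)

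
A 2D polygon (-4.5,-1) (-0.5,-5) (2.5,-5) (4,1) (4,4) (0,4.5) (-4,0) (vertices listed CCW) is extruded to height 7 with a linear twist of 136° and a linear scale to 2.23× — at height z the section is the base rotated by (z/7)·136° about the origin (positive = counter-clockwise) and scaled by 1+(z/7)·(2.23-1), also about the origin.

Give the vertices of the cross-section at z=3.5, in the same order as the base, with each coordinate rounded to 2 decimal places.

Cross-section at z=3.5: (-1.23,-7.34) (7.18,-3.77) (9.00,0.72) (0.92,6.59) (-3.57,8.41) (-6.74,2.72) (-2.42,-5.99)

t = z/height = 3.5/7 = 0.5
s = 1 + (scale-1)·z/height = 1 + (2.23-1)·3.5/7 = 1.615000
θ = twist·z/height = 136°·3.5/7 = 68.0000° = 1.186824 rad
cos θ = 0.374607, sin θ = 0.927184 (intermediates below are computed at full precision and shown rounded to 5 d.p.)
v1: (-4.5,-1) → rotate → (-0.75855,-4.54693) → ×s → (-1.22505,-7.34330) → (-1.23,-7.34)
v2: (-0.5,-5) → rotate → (4.44862,-2.33662) → ×s → (7.18451,-3.77365) → (7.18,-3.77)
v3: (2.5,-5) → rotate → (5.57244,0.44493) → ×s → (8.99948,0.71856) → (9.00,0.72)
v4: (4,1) → rotate → (0.57124,4.08334) → ×s → (0.92256,6.59460) → (0.92,6.59)
v5: (4,4) → rotate → (-2.21031,5.20716) → ×s → (-3.56965,8.40957) → (-3.57,8.41)
v6: (0,4.5) → rotate → (-4.17233,1.68573) → ×s → (-6.73831,2.72245) → (-6.74,2.72)
v7: (-4,0) → rotate → (-1.49843,-3.70874) → ×s → (-2.41996,-5.98961) → (-2.42,-5.99)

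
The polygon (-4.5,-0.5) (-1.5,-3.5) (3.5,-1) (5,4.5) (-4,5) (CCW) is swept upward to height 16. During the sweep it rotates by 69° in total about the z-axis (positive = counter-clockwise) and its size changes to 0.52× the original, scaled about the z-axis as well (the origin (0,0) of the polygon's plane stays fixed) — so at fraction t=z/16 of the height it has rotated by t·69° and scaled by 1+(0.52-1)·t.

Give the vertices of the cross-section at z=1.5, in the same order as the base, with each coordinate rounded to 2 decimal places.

t = z/height = 1.5/16 = 0.09375
s = 1 + (scale-1)·z/height = 1 + (0.52-1)·1.5/16 = 0.955000
θ = twist·z/height = 69°·1.5/16 = 6.4688° = 0.112901 rad
cos θ = 0.993633, sin θ = 0.112661 (intermediates below are computed at full precision and shown rounded to 5 d.p.)
v1: (-4.5,-0.5) → rotate → (-4.41502,-1.00379) → ×s → (-4.21634,-0.95862) → (-4.22,-0.96)
v2: (-1.5,-3.5) → rotate → (-1.09614,-3.64671) → ×s → (-1.04681,-3.48261) → (-1.05,-3.48)
v3: (3.5,-1) → rotate → (3.59038,-0.59932) → ×s → (3.42881,-0.57235) → (3.43,-0.57)
v4: (5,4.5) → rotate → (4.46119,5.03466) → ×s → (4.26044,4.80810) → (4.26,4.81)
v5: (-4,5) → rotate → (-4.53784,4.51752) → ×s → (-4.33364,4.31423) → (-4.33,4.31)

Cross-section at z=1.5: (-4.22,-0.96) (-1.05,-3.48) (3.43,-0.57) (4.26,4.81) (-4.33,4.31)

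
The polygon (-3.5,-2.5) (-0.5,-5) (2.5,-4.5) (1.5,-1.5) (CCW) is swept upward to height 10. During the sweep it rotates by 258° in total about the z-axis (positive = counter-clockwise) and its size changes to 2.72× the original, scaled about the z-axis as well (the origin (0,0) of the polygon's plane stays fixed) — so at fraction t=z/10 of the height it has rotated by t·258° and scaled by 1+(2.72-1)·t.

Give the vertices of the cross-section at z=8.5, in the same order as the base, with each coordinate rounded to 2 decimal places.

Cross-section at z=8.5: (2.77,10.22) (-6.84,10.31) (-11.78,4.67) (-5.20,0.52)

t = z/height = 8.5/10 = 0.85
s = 1 + (scale-1)·z/height = 1 + (2.72-1)·8.5/10 = 2.462000
θ = twist·z/height = 258°·8.5/10 = 219.3000° = 3.827507 rad
cos θ = -0.773840, sin θ = -0.633381 (intermediates below are computed at full precision and shown rounded to 5 d.p.)
v1: (-3.5,-2.5) → rotate → (1.12499,4.15143) → ×s → (2.76972,10.22083) → (2.77,10.22)
v2: (-0.5,-5) → rotate → (-2.77998,4.18589) → ×s → (-6.84432,10.30566) → (-6.84,10.31)
v3: (2.5,-4.5) → rotate → (-4.78481,1.89883) → ×s → (-11.78021,4.67492) → (-11.78,4.67)
v4: (1.5,-1.5) → rotate → (-2.11083,0.21069) → ×s → (-5.19687,0.51872) → (-5.20,0.52)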